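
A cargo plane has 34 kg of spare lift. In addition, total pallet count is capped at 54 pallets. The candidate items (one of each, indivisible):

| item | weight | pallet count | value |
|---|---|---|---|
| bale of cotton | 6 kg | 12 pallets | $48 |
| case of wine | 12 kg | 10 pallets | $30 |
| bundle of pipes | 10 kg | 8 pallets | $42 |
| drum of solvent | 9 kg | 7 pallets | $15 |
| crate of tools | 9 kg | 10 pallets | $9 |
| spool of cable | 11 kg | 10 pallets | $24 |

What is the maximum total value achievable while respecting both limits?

$120

Feasible sets respecting both limits:
- bale of cotton+case of wine+bundle of pipes: weight 28, pallet count 30, value 120
- bale of cotton+bundle of pipes+drum of solvent+crate of tools: weight 34, pallet count 37, value 114
- bale of cotton+bundle of pipes+spool of cable: weight 27, pallet count 30, value 114
- bale of cotton+bundle of pipes+drum of solvent: weight 25, pallet count 27, value 105
Best: $120.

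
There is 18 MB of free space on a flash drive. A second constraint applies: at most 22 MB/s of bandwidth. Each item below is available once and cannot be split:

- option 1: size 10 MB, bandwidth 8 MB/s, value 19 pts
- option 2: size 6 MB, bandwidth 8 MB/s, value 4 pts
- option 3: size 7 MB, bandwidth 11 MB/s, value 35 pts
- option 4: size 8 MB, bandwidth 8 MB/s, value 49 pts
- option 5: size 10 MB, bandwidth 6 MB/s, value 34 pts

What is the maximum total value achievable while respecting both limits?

84 pts

Feasible sets respecting both limits:
- option 3+option 4: size 15, bandwidth 19, value 84
- option 4+option 5: size 18, bandwidth 14, value 83
- option 3+option 5: size 17, bandwidth 17, value 69
- option 1+option 4: size 18, bandwidth 16, value 68
Best: 84 pts.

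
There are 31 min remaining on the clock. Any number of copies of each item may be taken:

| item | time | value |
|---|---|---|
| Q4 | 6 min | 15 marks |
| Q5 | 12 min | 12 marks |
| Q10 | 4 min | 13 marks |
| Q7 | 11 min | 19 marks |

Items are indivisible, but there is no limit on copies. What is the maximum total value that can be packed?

93 marks

Best value-per-unit is Q10 at 13/4; filling with it alone gives 7×13 = 91.
Optimal mix: 1×Q4 + 6×Q10 → time 30, value 93.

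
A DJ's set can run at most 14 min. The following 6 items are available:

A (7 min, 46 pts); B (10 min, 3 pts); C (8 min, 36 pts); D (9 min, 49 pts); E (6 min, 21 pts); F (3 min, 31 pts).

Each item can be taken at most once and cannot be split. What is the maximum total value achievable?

Check high-value combinations within 14 min:
- D+F: duration 9+3=12, value 49+31=80
- A+F: duration 7+3=10, value 46+31=77
- C+F: duration 8+3=11, value 36+31=67
- A+E: duration 7+6=13, value 46+21=67
- C+E: duration 8+6=14, value 36+21=57
Best: 80 pts.

80 pts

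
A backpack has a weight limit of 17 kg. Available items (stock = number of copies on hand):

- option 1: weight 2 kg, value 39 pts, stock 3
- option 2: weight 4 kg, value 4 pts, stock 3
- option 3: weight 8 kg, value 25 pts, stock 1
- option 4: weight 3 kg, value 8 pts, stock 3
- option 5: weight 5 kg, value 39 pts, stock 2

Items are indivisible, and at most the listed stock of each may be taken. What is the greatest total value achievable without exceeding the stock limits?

195 pts

Best selections within weight 17 and stock limits:
- 3×option 1 + 2×option 5: weight 16, value 195
- 3×option 1 + 2×option 4 + 1×option 5: weight 17, value 172
- 3×option 1 + 1×option 4 + 1×option 5: weight 14, value 164
- 2×option 1 + 1×option 4 + 2×option 5: weight 17, value 164
Best: 195 pts.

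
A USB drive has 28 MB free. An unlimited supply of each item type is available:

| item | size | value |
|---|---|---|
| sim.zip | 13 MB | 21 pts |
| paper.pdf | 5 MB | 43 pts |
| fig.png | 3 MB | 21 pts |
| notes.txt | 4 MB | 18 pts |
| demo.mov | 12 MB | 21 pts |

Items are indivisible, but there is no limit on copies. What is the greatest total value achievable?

Best value-per-unit is paper.pdf at 43/5; filling with it alone gives 5×43 = 215.
Optimal mix: 5×paper.pdf + 1×fig.png → size 28, value 236.

236 pts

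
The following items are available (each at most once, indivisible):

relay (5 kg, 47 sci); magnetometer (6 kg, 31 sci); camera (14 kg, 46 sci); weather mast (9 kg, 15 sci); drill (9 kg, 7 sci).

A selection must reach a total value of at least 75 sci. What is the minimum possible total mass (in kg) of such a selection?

Subsets with value ≥ 75, sorted by total mass:
- relay+magnetometer: mass 11, value 78
- relay+camera: mass 19, value 93
- relay+magnetometer+weather mast: mass 20, value 93
- relay+magnetometer+drill: mass 20, value 85
Minimum mass: 11 kg.

11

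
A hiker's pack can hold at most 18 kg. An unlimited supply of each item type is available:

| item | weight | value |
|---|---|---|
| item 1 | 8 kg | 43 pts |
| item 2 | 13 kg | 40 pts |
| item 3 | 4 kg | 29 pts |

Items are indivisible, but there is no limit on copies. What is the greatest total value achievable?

Best value-per-unit is item 3 at 29/4, and filling with it alone uses weight 4×4=16. No mix of the others beats 4×29 = 116.

116 pts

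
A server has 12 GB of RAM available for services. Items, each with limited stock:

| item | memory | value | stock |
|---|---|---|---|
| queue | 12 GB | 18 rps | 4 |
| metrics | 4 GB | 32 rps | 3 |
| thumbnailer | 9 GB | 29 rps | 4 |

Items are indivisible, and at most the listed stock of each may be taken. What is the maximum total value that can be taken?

96 rps

Top feasible selections:
- 3×metrics: memory 12, value 96
- 2×metrics: memory 8, value 64
- 1×metrics: memory 4, value 32
- 1×thumbnailer: memory 9, value 29
Best: 96 rps.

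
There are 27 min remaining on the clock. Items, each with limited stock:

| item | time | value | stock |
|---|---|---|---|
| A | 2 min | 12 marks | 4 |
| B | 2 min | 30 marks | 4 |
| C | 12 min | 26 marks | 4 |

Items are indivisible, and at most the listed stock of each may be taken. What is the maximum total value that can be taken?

182 marks

Best selections within time 27 and stock limits:
- 3×A + 4×B + 1×C: time 26, value 182
- 2×A + 4×B + 1×C: time 24, value 170
Best: 182 marks.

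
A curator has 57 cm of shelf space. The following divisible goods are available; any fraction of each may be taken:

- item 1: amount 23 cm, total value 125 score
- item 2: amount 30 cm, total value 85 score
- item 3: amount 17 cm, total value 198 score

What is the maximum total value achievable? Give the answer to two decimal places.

371.17

Take in order of value per unit:
- item 3 (198/17 per unit): all 17 → value 198, running total 198.00
- item 1 (125/23 per unit): all 23 → value 125, running total 323.00
- item 2 (85/30 per unit): 17 of 30 → value 17×85/30 = 48.1667, running total 371.17
Total 371.17.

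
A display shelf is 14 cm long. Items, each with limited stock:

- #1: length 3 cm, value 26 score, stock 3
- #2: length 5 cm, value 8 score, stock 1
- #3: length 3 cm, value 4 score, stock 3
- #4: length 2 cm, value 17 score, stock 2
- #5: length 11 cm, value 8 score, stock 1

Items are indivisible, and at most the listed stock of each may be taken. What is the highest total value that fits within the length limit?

112 score

Top feasible selections:
- 3×#1 + 2×#4: length 13, value 112
- 3×#1 + 1×#3 + 1×#4: length 14, value 99
- 3×#1 + 1×#4: length 11, value 95
Best: 112 score.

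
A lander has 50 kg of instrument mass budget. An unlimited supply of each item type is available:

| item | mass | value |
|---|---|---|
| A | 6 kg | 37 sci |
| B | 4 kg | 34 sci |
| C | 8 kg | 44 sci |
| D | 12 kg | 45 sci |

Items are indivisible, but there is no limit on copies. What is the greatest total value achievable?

411 sci

Best value-per-unit is B at 34/4; filling with it alone gives 12×34 = 408.
Optimal mix: 1×A + 11×B → mass 50, value 411.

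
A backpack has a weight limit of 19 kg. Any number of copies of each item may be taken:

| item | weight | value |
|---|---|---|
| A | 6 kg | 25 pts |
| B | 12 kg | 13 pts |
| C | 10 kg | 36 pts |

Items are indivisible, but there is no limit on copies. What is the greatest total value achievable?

Best value-per-unit is A at 25/6, and filling with it alone uses weight 3×6=18. No mix of the others beats 3×25 = 75.

75 pts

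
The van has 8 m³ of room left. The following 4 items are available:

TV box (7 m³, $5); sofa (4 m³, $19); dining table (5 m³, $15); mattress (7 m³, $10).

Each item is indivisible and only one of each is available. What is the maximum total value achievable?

Check high-value combinations within 8 m³:
- sofa: volume 4, value 19
- dining table: volume 5, value 15
- mattress: volume 7, value 10
- TV box: volume 7, value 5
Best: $19.

$19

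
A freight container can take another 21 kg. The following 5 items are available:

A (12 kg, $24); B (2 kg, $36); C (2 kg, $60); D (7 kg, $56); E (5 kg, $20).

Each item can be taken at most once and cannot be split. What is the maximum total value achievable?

$172

Check high-value combinations within 21 kg:
- B+C+D+E: weight 2+2+7+5=16, value 36+60+56+20=172
- B+C+D: weight 2+2+7=11, value 36+60+56=152
- A+C+D: weight 12+2+7=21, value 24+60+56=140
- A+B+C+E: weight 12+2+2+5=21, value 24+36+60+20=140
Best: $172.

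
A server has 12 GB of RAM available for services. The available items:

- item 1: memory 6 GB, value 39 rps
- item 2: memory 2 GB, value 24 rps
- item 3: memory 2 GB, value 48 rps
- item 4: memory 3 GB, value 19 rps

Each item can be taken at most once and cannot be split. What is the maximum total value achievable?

Check high-value combinations within 12 GB:
- item 1+item 2+item 3: memory 6+2+2=10, value 39+24+48=111
- item 1+item 3+item 4: memory 6+2+3=11, value 39+48+19=106
- item 2+item 3+item 4: memory 2+2+3=7, value 24+48+19=91
- item 1+item 3: memory 6+2=8, value 39+48=87
Best: 111 rps.

111 rps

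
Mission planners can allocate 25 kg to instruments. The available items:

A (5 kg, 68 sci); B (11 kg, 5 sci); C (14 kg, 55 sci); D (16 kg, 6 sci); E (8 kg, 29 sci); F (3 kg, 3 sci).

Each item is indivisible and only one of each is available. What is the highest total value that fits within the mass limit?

Check high-value combinations within 25 kg:
- A+C+F: mass 5+14+3=22, value 68+55+3=126
- A+C: mass 5+14=19, value 68+55=123
- A+B+E: mass 5+11+8=24, value 68+5+29=102
- A+E+F: mass 5+8+3=16, value 68+29+3=100
Best: 126 sci.

126 sci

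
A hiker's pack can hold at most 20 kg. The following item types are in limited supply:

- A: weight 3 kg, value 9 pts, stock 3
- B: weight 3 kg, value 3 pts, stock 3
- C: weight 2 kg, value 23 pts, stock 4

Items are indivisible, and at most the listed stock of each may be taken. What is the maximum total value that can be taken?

Best selections within weight 20 and stock limits:
- 3×A + 1×B + 4×C: weight 20, value 122
- 3×A + 4×C: weight 17, value 119
Best: 122 pts.

122 pts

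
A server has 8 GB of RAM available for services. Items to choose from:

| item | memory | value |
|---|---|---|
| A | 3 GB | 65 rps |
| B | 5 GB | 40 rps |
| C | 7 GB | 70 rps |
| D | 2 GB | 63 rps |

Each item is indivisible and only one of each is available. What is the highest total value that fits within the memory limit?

128 rps

Check high-value combinations within 8 GB:
- A+D: memory 3+2=5, value 65+63=128
- A+B: memory 3+5=8, value 65+40=105
- B+D: memory 5+2=7, value 40+63=103
- C: memory 7, value 70
Best: 128 rps.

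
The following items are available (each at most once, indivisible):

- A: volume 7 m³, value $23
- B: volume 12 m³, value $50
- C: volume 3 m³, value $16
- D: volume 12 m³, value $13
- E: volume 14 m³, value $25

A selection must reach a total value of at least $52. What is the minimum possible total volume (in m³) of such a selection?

15

Subsets with value ≥ 52, sorted by total volume:
- B+C: volume 15, value 66
- A+B: volume 19, value 73
- A+B+C: volume 22, value 89
- A+C+D: volume 22, value 52
Minimum volume: 15 m³.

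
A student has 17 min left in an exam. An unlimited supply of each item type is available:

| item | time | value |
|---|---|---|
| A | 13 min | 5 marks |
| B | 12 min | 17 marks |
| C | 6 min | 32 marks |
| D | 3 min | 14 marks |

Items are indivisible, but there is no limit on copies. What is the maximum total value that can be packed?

Best value-per-unit is C at 32/6; filling with it alone gives 2×32 = 64.
Optimal mix: 2×C + 1×D → time 15, value 78.

78 marks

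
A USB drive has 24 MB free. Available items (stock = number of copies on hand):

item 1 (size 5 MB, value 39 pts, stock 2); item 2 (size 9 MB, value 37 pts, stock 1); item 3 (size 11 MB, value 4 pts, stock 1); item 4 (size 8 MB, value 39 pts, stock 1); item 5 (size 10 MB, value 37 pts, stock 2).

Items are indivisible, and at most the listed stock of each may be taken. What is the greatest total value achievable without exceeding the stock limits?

117 pts

Top feasible selections:
- 2×item 1 + 1×item 4: size 18, value 117
- 2×item 1 + 1×item 2: size 19, value 115
Best: 117 pts.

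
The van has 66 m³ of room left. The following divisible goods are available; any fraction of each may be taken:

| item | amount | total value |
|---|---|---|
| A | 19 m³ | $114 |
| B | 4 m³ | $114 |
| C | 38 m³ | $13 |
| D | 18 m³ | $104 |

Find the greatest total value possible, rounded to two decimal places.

340.55

Take in order of value per unit:
- B (114/4 per unit): all 4 → value 114, running total 114.00
- A (114/19 per unit): all 19 → value 114, running total 228.00
- D (104/18 per unit): all 18 → value 104, running total 332.00
- C (13/38 per unit): 25 of 38 → value 25×13/38 = 8.5526, running total 340.55
Total 340.55.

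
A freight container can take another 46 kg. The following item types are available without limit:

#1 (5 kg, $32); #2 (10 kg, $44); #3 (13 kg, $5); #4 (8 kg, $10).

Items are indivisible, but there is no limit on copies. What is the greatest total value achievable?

$288

Best value-per-unit is #1 at 32/5, and filling with it alone uses weight 9×5=45. No mix of the others beats 9×32 = 288.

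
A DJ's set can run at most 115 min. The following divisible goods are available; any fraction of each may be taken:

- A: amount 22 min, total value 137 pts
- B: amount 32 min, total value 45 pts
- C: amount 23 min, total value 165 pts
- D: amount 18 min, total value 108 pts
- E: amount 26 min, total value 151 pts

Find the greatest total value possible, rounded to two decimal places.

Take in order of value per unit:
- C (165/23 per unit): all 23 → value 165, running total 165.00
- A (137/22 per unit): all 22 → value 137, running total 302.00
- D (108/18 per unit): all 18 → value 108, running total 410.00
- E (151/26 per unit): all 26 → value 151, running total 561.00
- B (45/32 per unit): 26 of 32 → value 26×45/32 = 36.5625, running total 597.56
Total 597.56.

597.56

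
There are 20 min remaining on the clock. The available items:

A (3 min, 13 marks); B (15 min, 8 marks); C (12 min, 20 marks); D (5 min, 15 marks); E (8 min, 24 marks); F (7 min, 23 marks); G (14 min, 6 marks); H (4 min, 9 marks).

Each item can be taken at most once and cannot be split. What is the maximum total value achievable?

62 marks

Check high-value combinations within 20 min:
- D+E+F: time 5+8+7=20, value 15+24+23=62
- A+D+E+H: time 3+5+8+4=20, value 13+15+24+9=61
- A+E+F: time 3+8+7=18, value 13+24+23=60
Best: 62 marks.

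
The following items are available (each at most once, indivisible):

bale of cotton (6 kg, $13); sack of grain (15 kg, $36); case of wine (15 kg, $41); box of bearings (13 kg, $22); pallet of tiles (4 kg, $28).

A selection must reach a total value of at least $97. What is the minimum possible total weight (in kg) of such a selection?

Subsets with value ≥ 97, sorted by total weight:
- sack of grain+case of wine+pallet of tiles: weight 34, value 105
- bale of cotton+case of wine+box of bearings+pallet of tiles: weight 38, value 104
- bale of cotton+sack of grain+box of bearings+pallet of tiles: weight 38, value 99
- bale of cotton+sack of grain+case of wine+pallet of tiles: weight 40, value 118
Minimum weight: 34 kg.

34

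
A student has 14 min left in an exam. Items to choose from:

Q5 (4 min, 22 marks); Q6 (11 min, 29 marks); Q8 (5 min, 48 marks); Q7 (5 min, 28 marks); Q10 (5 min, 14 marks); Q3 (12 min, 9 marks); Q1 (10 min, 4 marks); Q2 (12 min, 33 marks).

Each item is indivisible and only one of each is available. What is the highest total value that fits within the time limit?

98 marks

Check high-value combinations within 14 min:
- Q5+Q8+Q7: time 4+5+5=14, value 22+48+28=98
- Q5+Q8+Q10: time 4+5+5=14, value 22+48+14=84
- Q8+Q7: time 5+5=10, value 48+28=76
Best: 98 marks.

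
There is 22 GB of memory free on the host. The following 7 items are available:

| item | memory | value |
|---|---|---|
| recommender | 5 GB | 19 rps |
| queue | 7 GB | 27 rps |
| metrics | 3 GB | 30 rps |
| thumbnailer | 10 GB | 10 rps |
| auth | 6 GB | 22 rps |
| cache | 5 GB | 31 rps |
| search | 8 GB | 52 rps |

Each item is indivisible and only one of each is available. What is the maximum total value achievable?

135 rps

Check high-value combinations within 22 GB:
- metrics+auth+cache+search: memory 3+6+5+8=22, value 30+22+31+52=135
- recommender+metrics+cache+search: memory 5+3+5+8=21, value 19+30+31+52=132
- recommender+metrics+auth+search: memory 5+3+6+8=22, value 19+30+22+52=123
- metrics+cache+search: memory 3+5+8=16, value 30+31+52=113
- queue+cache+search: memory 7+5+8=20, value 27+31+52=110
Best: 135 rps.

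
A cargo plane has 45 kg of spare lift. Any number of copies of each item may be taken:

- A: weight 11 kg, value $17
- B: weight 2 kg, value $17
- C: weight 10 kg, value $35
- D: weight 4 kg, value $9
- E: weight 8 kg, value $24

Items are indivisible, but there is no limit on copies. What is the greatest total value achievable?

$374

Best value-per-unit is B at 17/2, and filling with it alone uses weight 22×2=44. No mix of the others beats 22×17 = 374.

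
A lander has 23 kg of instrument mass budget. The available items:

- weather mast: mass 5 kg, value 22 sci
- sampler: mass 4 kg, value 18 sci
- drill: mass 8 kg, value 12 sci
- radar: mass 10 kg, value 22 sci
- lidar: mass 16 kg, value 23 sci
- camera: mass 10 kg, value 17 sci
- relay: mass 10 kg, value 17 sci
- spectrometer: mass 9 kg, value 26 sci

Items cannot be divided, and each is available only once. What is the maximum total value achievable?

Check high-value combinations within 23 kg:
- weather mast+sampler+spectrometer: mass 5+4+9=18, value 22+18+26=66
- sampler+radar+spectrometer: mass 4+10+9=23, value 18+22+26=66
- weather mast+sampler+radar: mass 5+4+10=19, value 22+18+22=62
- sampler+camera+spectrometer: mass 4+10+9=23, value 18+17+26=61
- sampler+relay+spectrometer: mass 4+10+9=23, value 18+17+26=61
Best: 66 sci.

66 sci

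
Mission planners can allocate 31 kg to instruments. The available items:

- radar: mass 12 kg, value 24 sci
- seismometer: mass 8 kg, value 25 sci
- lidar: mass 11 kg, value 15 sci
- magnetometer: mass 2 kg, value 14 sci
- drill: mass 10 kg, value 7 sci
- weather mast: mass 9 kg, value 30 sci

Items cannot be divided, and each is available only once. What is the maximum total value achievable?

This is a 0/1 knapsack; check combinations near the capacity.
- radar+seismometer+magnetometer+weather mast: mass 12+8+2+9=31, value 24+25+14+30=93
- seismometer+lidar+magnetometer+weather mast: mass 8+11+2+9=30, value 25+15+14+30=84
- radar+seismometer+weather mast: mass 12+8+9=29, value 24+25+30=79
- seismometer+magnetometer+drill+weather mast: mass 8+2+10+9=29, value 25+14+7+30=76
- seismometer+lidar+weather mast: mass 8+11+9=28, value 25+15+30=70
Best: 93 sci.

93 sci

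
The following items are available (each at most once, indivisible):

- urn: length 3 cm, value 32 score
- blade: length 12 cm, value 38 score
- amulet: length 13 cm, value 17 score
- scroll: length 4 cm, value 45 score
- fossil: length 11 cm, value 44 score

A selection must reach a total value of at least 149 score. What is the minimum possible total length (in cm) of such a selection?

30

Subsets with value ≥ 149, sorted by total length:
- urn+blade+scroll+fossil: length 30, value 159
- urn+blade+amulet+scroll+fossil: length 43, value 176
Minimum length: 30 cm.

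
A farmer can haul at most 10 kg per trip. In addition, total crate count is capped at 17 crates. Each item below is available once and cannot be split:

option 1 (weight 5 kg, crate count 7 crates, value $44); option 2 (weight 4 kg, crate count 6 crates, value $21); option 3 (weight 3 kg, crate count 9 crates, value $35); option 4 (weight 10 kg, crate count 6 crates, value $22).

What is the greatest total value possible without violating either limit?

$79

Feasible sets respecting both limits:
- option 1+option 3: weight 8, crate count 16, value 79
- option 1+option 2: weight 9, crate count 13, value 65
- option 2+option 3: weight 7, crate count 15, value 56
- option 1: weight 5, crate count 7, value 44
Best: $79.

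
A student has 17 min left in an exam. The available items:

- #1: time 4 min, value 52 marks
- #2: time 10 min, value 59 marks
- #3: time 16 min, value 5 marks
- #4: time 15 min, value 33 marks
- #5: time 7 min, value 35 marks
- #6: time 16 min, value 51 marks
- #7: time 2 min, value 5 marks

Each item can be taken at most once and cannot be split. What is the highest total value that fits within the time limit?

Check high-value combinations within 17 min:
- #1+#2+#7: time 4+10+2=16, value 52+59+5=116
- #1+#2: time 4+10=14, value 52+59=111
- #2+#5: time 10+7=17, value 59+35=94
- #1+#5+#7: time 4+7+2=13, value 52+35+5=92
- #1+#5: time 4+7=11, value 52+35=87
Best: 116 marks.

116 marks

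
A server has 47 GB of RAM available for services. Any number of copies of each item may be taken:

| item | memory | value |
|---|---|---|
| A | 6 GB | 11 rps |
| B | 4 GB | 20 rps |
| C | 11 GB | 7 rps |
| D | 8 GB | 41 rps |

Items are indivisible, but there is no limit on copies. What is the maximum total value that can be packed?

Best value-per-unit is D at 41/8; filling with it alone gives 5×41 = 205.
Optimal mix: 1×B + 5×D → memory 44, value 225.

225 rps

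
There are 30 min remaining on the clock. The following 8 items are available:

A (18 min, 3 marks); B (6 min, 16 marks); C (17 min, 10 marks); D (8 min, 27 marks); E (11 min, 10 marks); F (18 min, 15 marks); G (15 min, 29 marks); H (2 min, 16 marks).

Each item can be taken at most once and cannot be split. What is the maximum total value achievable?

Check high-value combinations within 30 min:
- D+G+H: time 8+15+2=25, value 27+29+16=72
- B+D+G: time 6+8+15=29, value 16+27+29=72
- B+D+E+H: time 6+8+11+2=27, value 16+27+10+16=69
- B+G+H: time 6+15+2=23, value 16+29+16=61
Best: 72 marks.

72 marks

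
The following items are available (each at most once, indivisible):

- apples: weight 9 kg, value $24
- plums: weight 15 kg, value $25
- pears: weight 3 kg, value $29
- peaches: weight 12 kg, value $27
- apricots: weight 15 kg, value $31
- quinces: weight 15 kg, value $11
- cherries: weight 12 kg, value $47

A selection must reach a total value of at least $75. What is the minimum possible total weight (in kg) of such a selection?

15

Subsets with value ≥ 75, sorted by total weight:
- pears+cherries: weight 15, value 76
- apples+pears+cherries: weight 24, value 100
- apples+pears+peaches: weight 24, value 80
- pears+peaches+cherries: weight 27, value 103
Minimum weight: 15 kg.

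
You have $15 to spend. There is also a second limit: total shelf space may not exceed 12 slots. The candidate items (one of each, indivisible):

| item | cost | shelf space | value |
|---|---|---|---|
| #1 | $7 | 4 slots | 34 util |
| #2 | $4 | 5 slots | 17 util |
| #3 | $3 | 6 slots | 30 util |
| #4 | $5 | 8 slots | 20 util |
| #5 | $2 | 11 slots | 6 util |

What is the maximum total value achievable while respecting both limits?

64 util

Feasible sets respecting both limits:
- #1+#3: cost 10, shelf space 10, value 64
- #1+#4: cost 12, shelf space 12, value 54
- #1+#2: cost 11, shelf space 9, value 51
- #2+#3: cost 7, shelf space 11, value 47
Best: 64 util.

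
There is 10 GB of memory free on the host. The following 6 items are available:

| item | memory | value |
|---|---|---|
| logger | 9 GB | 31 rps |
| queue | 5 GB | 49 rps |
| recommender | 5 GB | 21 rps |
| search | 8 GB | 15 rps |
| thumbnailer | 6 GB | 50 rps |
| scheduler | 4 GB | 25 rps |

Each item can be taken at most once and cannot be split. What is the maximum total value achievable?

Check high-value combinations within 10 GB:
- thumbnailer+scheduler: memory 6+4=10, value 50+25=75
- queue+scheduler: memory 5+4=9, value 49+25=74
- queue+recommender: memory 5+5=10, value 49+21=70
- thumbnailer: memory 6, value 50
- queue: memory 5, value 49
Best: 75 rps.

75 rps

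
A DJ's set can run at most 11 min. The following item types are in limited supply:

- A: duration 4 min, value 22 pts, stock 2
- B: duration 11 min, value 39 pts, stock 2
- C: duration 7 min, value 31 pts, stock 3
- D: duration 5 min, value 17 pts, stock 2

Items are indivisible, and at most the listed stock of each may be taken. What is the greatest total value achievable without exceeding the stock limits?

Best selections within duration 11 and stock limits:
- 1×A + 1×C: duration 11, value 53
- 2×A: duration 8, value 44
- 1×A + 1×D: duration 9, value 39
Best: 53 pts.

53 pts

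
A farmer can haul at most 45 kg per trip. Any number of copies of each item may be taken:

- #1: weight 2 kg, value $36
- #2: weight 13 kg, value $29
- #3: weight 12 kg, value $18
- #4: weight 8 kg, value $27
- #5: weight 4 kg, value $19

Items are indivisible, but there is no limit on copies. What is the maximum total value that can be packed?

$792

Best value-per-unit is #1 at 36/2, and filling with it alone uses weight 22×2=44. No mix of the others beats 22×36 = 792.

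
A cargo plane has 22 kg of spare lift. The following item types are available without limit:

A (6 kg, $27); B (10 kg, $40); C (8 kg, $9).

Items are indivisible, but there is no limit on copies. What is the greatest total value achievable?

Best value-per-unit is A at 27/6; filling with it alone gives 3×27 = 81.
Optimal mix: 2×A + 1×B → weight 22, value 94.

$94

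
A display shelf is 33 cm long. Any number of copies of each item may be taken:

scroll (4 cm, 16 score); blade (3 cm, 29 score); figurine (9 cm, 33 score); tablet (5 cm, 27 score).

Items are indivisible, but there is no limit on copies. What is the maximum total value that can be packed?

Best value-per-unit is blade at 29/3, and filling with it alone uses length 11×3=33. No mix of the others beats 11×29 = 319.

319 score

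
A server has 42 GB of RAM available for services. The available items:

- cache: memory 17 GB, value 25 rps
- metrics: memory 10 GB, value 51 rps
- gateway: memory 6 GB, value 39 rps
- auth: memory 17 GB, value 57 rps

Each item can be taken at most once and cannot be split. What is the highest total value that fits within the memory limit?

Check high-value combinations within 42 GB:
- metrics+gateway+auth: memory 10+6+17=33, value 51+39+57=147
- cache+gateway+auth: memory 17+6+17=40, value 25+39+57=121
- cache+metrics+gateway: memory 17+10+6=33, value 25+51+39=115
Best: 147 rps.

147 rps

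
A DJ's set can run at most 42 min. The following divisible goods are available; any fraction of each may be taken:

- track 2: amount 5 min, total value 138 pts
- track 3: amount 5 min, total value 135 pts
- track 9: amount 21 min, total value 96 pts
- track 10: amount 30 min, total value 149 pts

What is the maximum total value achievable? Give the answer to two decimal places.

Take in order of value per unit:
- track 2 (138/5 per unit): all 5 → value 138, running total 138.00
- track 3 (135/5 per unit): all 5 → value 135, running total 273.00
- track 10 (149/30 per unit): all 30 → value 149, running total 422.00
- track 9 (96/21 per unit): 2 of 21 → value 2×96/21 = 9.1429, running total 431.14
Total 431.14.

431.14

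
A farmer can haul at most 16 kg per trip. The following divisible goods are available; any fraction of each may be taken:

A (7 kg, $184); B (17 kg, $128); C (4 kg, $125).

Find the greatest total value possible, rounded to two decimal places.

346.65

Take in order of value per unit:
- C (125/4 per unit): all 4 → value 125, running total 125.00
- A (184/7 per unit): all 7 → value 184, running total 309.00
- B (128/17 per unit): 5 of 17 → value 5×128/17 = 37.6471, running total 346.65
Total 346.65.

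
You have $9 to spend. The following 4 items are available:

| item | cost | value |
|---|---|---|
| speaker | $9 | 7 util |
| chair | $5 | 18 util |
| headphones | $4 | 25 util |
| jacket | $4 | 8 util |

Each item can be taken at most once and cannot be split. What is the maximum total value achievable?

Check high-value combinations within $9:
- chair+headphones: cost 5+4=9, value 18+25=43
- headphones+jacket: cost 4+4=8, value 25+8=33
- chair+jacket: cost 5+4=9, value 18+8=26
- headphones: cost 4, value 25
Best: 43 util.

43 util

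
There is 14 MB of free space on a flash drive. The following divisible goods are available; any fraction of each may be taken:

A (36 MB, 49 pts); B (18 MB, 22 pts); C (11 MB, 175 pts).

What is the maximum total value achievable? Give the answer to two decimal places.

179.08

Take in order of value per unit:
- C (175/11 per unit): all 11 → value 175, running total 175.00
- A (49/36 per unit): 3 of 36 → value 3×49/36 = 4.0833, running total 179.08
Total 179.08.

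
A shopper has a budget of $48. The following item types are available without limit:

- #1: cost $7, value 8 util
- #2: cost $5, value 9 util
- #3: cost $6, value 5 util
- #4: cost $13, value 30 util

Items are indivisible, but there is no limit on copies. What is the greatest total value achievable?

99 util

Best value-per-unit is #4 at 30/13; filling with it alone gives 3×30 = 90.
Optimal mix: 1×#2 + 3×#4 → cost 44, value 99.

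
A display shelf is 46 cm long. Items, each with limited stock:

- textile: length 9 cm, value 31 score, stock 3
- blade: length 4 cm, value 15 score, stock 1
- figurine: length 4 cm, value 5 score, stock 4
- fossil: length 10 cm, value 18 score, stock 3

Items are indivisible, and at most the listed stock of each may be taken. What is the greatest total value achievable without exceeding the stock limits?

Top feasible selections:
- 3×textile + 1×blade + 1×figurine + 1×fossil: length 45, value 131
- 3×textile + 1×blade + 1×fossil: length 41, value 126
- 3×textile + 1×blade + 3×figurine: length 43, value 123
- 3×textile + 2×figurine + 1×fossil: length 45, value 121
Best: 131 score.

131 score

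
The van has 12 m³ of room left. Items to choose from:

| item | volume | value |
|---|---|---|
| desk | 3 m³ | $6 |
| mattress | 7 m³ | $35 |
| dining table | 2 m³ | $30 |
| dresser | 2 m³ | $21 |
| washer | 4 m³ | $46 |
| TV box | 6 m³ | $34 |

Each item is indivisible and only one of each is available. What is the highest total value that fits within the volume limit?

$110

This is a 0/1 knapsack; check combinations near the capacity.
- dining table+washer+TV box: volume 2+4+6=12, value 30+46+34=110
- desk+dining table+dresser+washer: volume 3+2+2+4=11, value 6+30+21+46=103
- dresser+washer+TV box: volume 2+4+6=12, value 21+46+34=101
Best: $110.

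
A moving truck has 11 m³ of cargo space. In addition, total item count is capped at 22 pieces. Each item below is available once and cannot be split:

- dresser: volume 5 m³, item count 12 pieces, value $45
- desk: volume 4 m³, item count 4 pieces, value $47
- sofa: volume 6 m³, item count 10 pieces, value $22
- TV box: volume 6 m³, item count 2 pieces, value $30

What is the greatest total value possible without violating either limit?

Feasible sets respecting both limits:
- dresser+desk: volume 9, item count 16, value 92
- desk+TV box: volume 10, item count 6, value 77
- dresser+TV box: volume 11, item count 14, value 75
- desk+sofa: volume 10, item count 14, value 69
Best: $92.

$92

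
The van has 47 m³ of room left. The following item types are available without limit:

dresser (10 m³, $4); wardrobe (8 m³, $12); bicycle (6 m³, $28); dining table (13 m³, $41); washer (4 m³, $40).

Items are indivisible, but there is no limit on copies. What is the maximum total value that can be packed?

Best value-per-unit is washer at 40/4, and filling with it alone uses volume 11×4=44. No mix of the others beats 11×40 = 440.

$440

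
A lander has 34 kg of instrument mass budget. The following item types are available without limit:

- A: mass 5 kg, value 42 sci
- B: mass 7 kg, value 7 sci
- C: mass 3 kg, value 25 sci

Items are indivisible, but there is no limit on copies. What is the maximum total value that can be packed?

Best value-per-unit is A at 42/5; filling with it alone gives 6×42 = 252.
Optimal mix: 5×A + 3×C → mass 34, value 285.

285 sci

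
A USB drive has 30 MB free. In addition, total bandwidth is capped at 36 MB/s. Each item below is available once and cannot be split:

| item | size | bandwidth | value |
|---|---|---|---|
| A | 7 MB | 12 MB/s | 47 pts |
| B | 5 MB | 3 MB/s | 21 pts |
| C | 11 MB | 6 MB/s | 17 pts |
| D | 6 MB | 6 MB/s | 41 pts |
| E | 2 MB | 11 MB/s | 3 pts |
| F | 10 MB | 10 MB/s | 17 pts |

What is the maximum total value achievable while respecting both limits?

126 pts

Feasible sets respecting both limits:
- A+B+C+D: size 29, bandwidth 27, value 126
- A+B+D+F: size 28, bandwidth 31, value 126
- A+B+D+E: size 20, bandwidth 32, value 112
Best: 126 pts.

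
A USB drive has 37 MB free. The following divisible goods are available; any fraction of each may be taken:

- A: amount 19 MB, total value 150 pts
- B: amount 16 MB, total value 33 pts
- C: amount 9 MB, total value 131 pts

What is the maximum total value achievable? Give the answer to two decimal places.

Take in order of value per unit:
- C (131/9 per unit): all 9 → value 131, running total 131.00
- A (150/19 per unit): all 19 → value 150, running total 281.00
- B (33/16 per unit): 9 of 16 → value 9×33/16 = 18.5625, running total 299.56
Total 299.56.

299.56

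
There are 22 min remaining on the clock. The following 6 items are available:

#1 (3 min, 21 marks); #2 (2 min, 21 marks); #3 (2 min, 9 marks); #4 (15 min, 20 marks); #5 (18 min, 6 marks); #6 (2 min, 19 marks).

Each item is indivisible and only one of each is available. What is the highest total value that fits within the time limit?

Check high-value combinations within 22 min:
- #1+#2+#4+#6: time 3+2+15+2=22, value 21+21+20+19=81
- #1+#2+#3+#4: time 3+2+2+15=22, value 21+21+9+20=71
- #1+#2+#3+#6: time 3+2+2+2=9, value 21+21+9+19=70
- #2+#3+#4+#6: time 2+2+15+2=21, value 21+9+20+19=69
Best: 81 marks.

81 marks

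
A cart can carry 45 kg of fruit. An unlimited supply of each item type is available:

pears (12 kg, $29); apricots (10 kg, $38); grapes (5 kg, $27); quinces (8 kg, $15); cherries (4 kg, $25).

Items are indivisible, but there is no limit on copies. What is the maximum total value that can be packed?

$277

Best value-per-unit is cherries at 25/4; filling with it alone gives 11×25 = 275.
Optimal mix: 1×grapes + 10×cherries → weight 45, value 277.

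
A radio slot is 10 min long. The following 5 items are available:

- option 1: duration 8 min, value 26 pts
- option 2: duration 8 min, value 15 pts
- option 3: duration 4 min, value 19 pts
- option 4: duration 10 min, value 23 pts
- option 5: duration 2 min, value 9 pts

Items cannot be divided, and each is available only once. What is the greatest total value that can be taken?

Check high-value combinations within 10 min:
- option 1+option 5: duration 8+2=10, value 26+9=35
- option 3+option 5: duration 4+2=6, value 19+9=28
- option 1: duration 8, value 26
- option 2+option 5: duration 8+2=10, value 15+9=24
Best: 35 pts.

35 pts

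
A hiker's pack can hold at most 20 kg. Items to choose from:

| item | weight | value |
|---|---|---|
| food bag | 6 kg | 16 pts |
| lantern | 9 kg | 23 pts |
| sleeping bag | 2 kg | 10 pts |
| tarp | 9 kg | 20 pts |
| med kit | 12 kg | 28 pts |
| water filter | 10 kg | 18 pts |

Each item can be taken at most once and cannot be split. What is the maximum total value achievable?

Check high-value combinations within 20 kg:
- food bag+sleeping bag+med kit: weight 6+2+12=20, value 16+10+28=54
- lantern+sleeping bag+tarp: weight 9+2+9=20, value 23+10+20=53
- food bag+lantern+sleeping bag: weight 6+9+2=17, value 16+23+10=49
Best: 54 pts.

54 pts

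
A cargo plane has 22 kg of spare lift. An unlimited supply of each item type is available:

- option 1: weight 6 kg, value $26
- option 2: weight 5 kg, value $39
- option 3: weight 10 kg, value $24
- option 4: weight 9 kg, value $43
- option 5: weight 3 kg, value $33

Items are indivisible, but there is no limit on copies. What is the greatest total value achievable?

$231

Best value-per-unit is option 5 at 33/3, and filling with it alone uses weight 7×3=21. No mix of the others beats 7×33 = 231.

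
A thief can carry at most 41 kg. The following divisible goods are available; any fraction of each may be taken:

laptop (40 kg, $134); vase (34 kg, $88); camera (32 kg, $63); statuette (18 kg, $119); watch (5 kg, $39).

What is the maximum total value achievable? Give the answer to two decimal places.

218.30

Take in order of value per unit:
- watch (39/5 per unit): all 5 → value 39, running total 39.00
- statuette (119/18 per unit): all 18 → value 119, running total 158.00
- laptop (134/40 per unit): 18 of 40 → value 18×134/40 = 60.3000, running total 218.30
Total 218.30.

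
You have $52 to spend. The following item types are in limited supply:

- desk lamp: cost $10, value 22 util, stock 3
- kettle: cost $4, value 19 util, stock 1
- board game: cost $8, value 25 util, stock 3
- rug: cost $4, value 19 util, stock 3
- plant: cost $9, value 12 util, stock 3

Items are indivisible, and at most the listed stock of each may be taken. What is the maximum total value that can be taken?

173 util

Top feasible selections:
- 1×desk lamp + 1×kettle + 3×board game + 3×rug: cost 50, value 173
- 2×desk lamp + 1×kettle + 2×board game + 3×rug: cost 52, value 170
- 1×kettle + 3×board game + 3×rug + 1×plant: cost 49, value 163
- 1×desk lamp + 1×kettle + 2×board game + 3×rug + 1×plant: cost 51, value 160
Best: 173 util.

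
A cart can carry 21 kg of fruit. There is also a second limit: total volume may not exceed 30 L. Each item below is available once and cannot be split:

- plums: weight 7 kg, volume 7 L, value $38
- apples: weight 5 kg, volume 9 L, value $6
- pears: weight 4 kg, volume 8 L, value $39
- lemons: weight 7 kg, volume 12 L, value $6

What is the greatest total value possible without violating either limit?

$83

Feasible sets respecting both limits:
- plums+apples+pears: weight 16, volume 24, value 83
- plums+pears+lemons: weight 18, volume 27, value 83
- plums+pears: weight 11, volume 15, value 77
- apples+pears+lemons: weight 16, volume 29, value 51
Best: $83.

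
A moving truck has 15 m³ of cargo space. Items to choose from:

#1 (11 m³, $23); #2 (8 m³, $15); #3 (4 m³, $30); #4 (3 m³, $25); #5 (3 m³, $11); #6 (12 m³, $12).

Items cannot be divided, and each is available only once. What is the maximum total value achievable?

Check high-value combinations within 15 m³:
- #2+#3+#4: volume 8+4+3=15, value 15+30+25=70
- #3+#4+#5: volume 4+3+3=10, value 30+25+11=66
- #2+#3+#5: volume 8+4+3=15, value 15+30+11=56
- #3+#4: volume 4+3=7, value 30+25=55
Best: $70.

$70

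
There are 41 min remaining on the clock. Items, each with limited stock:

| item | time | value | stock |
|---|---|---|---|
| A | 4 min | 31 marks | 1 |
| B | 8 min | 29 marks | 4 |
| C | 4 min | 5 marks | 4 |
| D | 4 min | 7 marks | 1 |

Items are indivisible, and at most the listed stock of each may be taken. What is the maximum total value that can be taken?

Top feasible selections:
- 1×A + 4×B + 1×D: time 40, value 154
- 1×A + 4×B + 1×C: time 40, value 152
Best: 154 marks.

154 marks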